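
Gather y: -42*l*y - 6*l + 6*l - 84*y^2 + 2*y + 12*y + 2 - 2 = -84*y^2 + y*(14 - 42*l)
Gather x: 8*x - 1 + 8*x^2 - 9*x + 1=8*x^2 - x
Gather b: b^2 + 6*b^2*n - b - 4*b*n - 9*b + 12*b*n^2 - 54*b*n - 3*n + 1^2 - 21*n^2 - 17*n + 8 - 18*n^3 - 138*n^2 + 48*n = b^2*(6*n + 1) + b*(12*n^2 - 58*n - 10) - 18*n^3 - 159*n^2 + 28*n + 9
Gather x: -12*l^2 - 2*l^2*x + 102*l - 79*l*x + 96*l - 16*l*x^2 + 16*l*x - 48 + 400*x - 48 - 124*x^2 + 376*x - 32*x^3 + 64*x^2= -12*l^2 + 198*l - 32*x^3 + x^2*(-16*l - 60) + x*(-2*l^2 - 63*l + 776) - 96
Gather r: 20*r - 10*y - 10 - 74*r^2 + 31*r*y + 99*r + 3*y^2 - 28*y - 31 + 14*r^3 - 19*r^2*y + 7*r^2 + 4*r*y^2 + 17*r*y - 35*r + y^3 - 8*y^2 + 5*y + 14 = 14*r^3 + r^2*(-19*y - 67) + r*(4*y^2 + 48*y + 84) + y^3 - 5*y^2 - 33*y - 27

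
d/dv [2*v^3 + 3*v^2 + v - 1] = 6*v^2 + 6*v + 1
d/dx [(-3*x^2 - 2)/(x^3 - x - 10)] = (6*x*(-x^3 + x + 10) + (3*x^2 - 1)*(3*x^2 + 2))/(-x^3 + x + 10)^2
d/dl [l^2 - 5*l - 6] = 2*l - 5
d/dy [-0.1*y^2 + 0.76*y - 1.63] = 0.76 - 0.2*y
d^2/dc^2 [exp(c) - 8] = exp(c)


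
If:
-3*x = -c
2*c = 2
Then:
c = 1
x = 1/3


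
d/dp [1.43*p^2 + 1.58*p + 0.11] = 2.86*p + 1.58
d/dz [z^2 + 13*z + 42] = 2*z + 13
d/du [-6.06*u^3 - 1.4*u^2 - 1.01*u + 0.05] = -18.18*u^2 - 2.8*u - 1.01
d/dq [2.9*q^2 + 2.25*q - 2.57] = 5.8*q + 2.25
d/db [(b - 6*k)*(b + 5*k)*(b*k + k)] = k*(3*b^2 - 2*b*k + 2*b - 30*k^2 - k)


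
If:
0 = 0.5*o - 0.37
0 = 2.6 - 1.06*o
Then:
No Solution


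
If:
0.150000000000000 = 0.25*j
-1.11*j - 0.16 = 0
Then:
No Solution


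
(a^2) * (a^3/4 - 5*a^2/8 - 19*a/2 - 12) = a^5/4 - 5*a^4/8 - 19*a^3/2 - 12*a^2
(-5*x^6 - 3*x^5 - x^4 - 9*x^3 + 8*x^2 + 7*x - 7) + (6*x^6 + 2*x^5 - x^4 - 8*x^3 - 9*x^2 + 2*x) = x^6 - x^5 - 2*x^4 - 17*x^3 - x^2 + 9*x - 7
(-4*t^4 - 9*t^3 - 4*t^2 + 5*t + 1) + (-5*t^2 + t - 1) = -4*t^4 - 9*t^3 - 9*t^2 + 6*t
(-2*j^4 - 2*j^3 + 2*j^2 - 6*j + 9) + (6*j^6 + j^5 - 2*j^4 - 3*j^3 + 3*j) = 6*j^6 + j^5 - 4*j^4 - 5*j^3 + 2*j^2 - 3*j + 9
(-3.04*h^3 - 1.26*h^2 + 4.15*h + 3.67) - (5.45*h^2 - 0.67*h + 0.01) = -3.04*h^3 - 6.71*h^2 + 4.82*h + 3.66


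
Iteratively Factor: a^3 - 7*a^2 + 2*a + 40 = (a + 2)*(a^2 - 9*a + 20) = (a - 5)*(a + 2)*(a - 4)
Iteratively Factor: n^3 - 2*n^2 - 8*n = (n)*(n^2 - 2*n - 8) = n*(n - 4)*(n + 2)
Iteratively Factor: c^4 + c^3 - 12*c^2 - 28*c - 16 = (c + 1)*(c^3 - 12*c - 16) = (c - 4)*(c + 1)*(c^2 + 4*c + 4) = (c - 4)*(c + 1)*(c + 2)*(c + 2)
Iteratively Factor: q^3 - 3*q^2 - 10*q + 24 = (q + 3)*(q^2 - 6*q + 8) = (q - 2)*(q + 3)*(q - 4)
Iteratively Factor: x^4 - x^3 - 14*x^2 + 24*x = (x)*(x^3 - x^2 - 14*x + 24) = x*(x + 4)*(x^2 - 5*x + 6) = x*(x - 3)*(x + 4)*(x - 2)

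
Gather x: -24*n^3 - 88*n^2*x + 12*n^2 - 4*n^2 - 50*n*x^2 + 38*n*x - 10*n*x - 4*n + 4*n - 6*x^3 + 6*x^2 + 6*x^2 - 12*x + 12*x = -24*n^3 + 8*n^2 - 6*x^3 + x^2*(12 - 50*n) + x*(-88*n^2 + 28*n)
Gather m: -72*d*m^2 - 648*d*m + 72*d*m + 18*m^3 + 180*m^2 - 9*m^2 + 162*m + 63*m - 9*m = 18*m^3 + m^2*(171 - 72*d) + m*(216 - 576*d)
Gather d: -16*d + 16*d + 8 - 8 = 0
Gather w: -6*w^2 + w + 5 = -6*w^2 + w + 5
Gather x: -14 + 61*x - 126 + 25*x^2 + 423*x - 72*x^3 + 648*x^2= -72*x^3 + 673*x^2 + 484*x - 140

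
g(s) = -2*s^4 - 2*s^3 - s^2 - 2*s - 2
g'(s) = -8*s^3 - 6*s^2 - 2*s - 2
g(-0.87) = -0.85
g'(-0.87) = 0.47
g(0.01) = -2.02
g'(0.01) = -2.02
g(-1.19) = -1.68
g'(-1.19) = 5.36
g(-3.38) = -190.47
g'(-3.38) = 245.13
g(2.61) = -142.40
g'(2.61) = -190.33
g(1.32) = -17.05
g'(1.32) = -33.49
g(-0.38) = -1.32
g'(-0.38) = -1.67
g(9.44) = -17674.93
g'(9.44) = -7285.42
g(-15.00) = -94697.00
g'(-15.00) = 25678.00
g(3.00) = -233.00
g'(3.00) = -278.00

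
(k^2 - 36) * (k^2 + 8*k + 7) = k^4 + 8*k^3 - 29*k^2 - 288*k - 252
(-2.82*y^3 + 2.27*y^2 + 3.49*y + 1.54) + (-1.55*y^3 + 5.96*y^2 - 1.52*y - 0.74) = -4.37*y^3 + 8.23*y^2 + 1.97*y + 0.8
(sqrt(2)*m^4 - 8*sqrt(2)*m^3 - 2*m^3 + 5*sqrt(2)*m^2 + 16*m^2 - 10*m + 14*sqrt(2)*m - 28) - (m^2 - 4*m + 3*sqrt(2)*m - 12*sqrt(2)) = sqrt(2)*m^4 - 8*sqrt(2)*m^3 - 2*m^3 + 5*sqrt(2)*m^2 + 15*m^2 - 6*m + 11*sqrt(2)*m - 28 + 12*sqrt(2)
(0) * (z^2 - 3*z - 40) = 0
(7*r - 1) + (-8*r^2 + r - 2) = -8*r^2 + 8*r - 3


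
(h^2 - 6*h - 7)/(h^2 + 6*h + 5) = (h - 7)/(h + 5)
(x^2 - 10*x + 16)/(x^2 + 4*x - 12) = (x - 8)/(x + 6)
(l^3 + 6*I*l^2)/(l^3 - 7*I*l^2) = (l + 6*I)/(l - 7*I)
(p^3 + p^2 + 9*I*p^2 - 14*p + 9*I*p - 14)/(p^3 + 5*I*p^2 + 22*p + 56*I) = (p + 1)/(p - 4*I)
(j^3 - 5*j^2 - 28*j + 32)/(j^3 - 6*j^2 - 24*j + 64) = (j - 1)/(j - 2)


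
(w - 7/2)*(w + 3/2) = w^2 - 2*w - 21/4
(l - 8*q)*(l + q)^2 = l^3 - 6*l^2*q - 15*l*q^2 - 8*q^3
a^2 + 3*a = a*(a + 3)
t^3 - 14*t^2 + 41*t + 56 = (t - 8)*(t - 7)*(t + 1)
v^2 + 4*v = v*(v + 4)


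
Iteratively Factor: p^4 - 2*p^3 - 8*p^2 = (p + 2)*(p^3 - 4*p^2) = p*(p + 2)*(p^2 - 4*p) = p*(p - 4)*(p + 2)*(p)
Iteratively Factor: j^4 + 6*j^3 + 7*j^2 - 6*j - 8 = (j + 1)*(j^3 + 5*j^2 + 2*j - 8) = (j + 1)*(j + 4)*(j^2 + j - 2) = (j + 1)*(j + 2)*(j + 4)*(j - 1)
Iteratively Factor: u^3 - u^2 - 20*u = (u - 5)*(u^2 + 4*u) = u*(u - 5)*(u + 4)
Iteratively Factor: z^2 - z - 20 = (z + 4)*(z - 5)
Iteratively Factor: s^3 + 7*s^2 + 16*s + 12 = (s + 2)*(s^2 + 5*s + 6) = (s + 2)^2*(s + 3)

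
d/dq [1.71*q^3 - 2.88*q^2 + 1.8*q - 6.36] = 5.13*q^2 - 5.76*q + 1.8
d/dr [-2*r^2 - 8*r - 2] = -4*r - 8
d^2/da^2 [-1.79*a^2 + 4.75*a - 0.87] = -3.58000000000000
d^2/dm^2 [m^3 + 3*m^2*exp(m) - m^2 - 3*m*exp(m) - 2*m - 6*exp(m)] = 3*m^2*exp(m) + 9*m*exp(m) + 6*m - 6*exp(m) - 2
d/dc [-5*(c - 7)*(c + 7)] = -10*c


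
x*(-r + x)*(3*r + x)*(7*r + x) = -21*r^3*x + 11*r^2*x^2 + 9*r*x^3 + x^4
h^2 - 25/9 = (h - 5/3)*(h + 5/3)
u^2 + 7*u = u*(u + 7)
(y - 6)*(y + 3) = y^2 - 3*y - 18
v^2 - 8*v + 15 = (v - 5)*(v - 3)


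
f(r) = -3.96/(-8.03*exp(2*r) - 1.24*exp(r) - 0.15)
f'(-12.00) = 0.00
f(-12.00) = 26.40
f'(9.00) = 0.00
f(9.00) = 0.00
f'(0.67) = -0.23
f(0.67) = 0.12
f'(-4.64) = -2.01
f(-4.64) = 24.34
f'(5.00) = -0.00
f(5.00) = 0.00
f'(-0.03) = -0.81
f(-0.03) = 0.44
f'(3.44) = -0.00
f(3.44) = 0.00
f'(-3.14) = -6.93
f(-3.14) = 18.11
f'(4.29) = -0.00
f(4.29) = 0.00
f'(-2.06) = -8.63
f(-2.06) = 9.03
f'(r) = -3.96*(16.06*exp(2*r) + 1.24*exp(r))/(-8.03*exp(2*r) - 1.24*exp(r) - 0.15)^2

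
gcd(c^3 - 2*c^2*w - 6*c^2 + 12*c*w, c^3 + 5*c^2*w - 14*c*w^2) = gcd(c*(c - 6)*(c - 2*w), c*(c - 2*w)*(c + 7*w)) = -c^2 + 2*c*w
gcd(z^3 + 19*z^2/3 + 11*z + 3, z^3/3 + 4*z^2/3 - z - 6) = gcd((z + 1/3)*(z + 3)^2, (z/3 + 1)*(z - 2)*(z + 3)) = z^2 + 6*z + 9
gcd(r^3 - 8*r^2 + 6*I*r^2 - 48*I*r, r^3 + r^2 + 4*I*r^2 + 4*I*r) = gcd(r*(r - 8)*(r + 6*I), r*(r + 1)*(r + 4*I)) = r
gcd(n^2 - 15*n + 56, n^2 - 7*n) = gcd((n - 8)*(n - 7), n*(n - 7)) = n - 7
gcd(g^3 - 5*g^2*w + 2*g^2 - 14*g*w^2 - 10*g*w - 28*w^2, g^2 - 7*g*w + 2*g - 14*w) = -g^2 + 7*g*w - 2*g + 14*w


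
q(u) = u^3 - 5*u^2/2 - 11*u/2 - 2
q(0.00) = -2.00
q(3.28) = -11.65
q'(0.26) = -6.60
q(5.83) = 79.12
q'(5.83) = 67.32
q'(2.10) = -2.77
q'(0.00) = -5.50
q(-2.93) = -32.50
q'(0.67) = -7.50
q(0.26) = -3.58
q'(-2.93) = 34.90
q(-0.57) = 0.14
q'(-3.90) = 59.63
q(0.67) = -6.51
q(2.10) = -15.31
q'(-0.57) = -1.68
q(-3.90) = -77.89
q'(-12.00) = 486.50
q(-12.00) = -2024.00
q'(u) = 3*u^2 - 5*u - 11/2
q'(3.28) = 10.38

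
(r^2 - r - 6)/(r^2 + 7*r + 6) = (r^2 - r - 6)/(r^2 + 7*r + 6)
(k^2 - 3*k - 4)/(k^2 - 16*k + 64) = (k^2 - 3*k - 4)/(k^2 - 16*k + 64)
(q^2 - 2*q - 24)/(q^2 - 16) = (q - 6)/(q - 4)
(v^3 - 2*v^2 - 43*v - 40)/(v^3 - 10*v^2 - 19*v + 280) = (v + 1)/(v - 7)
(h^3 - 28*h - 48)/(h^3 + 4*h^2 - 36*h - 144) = (h + 2)/(h + 6)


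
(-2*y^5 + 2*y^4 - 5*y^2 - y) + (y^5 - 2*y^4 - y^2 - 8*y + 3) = -y^5 - 6*y^2 - 9*y + 3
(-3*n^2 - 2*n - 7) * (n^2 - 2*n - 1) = -3*n^4 + 4*n^3 + 16*n + 7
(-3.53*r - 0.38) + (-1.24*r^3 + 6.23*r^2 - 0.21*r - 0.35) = -1.24*r^3 + 6.23*r^2 - 3.74*r - 0.73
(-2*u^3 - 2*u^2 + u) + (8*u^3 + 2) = 6*u^3 - 2*u^2 + u + 2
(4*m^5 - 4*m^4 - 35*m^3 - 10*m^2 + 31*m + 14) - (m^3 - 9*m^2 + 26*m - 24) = 4*m^5 - 4*m^4 - 36*m^3 - m^2 + 5*m + 38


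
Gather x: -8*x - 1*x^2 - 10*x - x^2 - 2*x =-2*x^2 - 20*x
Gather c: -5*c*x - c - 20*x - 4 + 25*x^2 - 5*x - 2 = c*(-5*x - 1) + 25*x^2 - 25*x - 6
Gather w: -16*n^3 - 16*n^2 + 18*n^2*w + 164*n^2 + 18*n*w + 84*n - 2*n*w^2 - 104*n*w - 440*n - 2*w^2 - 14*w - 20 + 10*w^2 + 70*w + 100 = -16*n^3 + 148*n^2 - 356*n + w^2*(8 - 2*n) + w*(18*n^2 - 86*n + 56) + 80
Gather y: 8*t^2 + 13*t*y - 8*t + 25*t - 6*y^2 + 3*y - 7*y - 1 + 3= 8*t^2 + 17*t - 6*y^2 + y*(13*t - 4) + 2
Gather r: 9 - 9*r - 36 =-9*r - 27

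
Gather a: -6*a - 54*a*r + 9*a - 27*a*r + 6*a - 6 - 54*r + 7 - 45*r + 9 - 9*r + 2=a*(9 - 81*r) - 108*r + 12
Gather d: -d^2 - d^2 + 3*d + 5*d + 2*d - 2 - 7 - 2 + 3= -2*d^2 + 10*d - 8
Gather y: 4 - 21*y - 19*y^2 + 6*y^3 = 6*y^3 - 19*y^2 - 21*y + 4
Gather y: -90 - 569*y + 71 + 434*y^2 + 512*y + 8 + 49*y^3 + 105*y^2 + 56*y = 49*y^3 + 539*y^2 - y - 11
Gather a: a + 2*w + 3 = a + 2*w + 3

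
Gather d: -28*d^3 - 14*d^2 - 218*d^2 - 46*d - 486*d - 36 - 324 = -28*d^3 - 232*d^2 - 532*d - 360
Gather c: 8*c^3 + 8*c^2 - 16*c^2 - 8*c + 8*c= 8*c^3 - 8*c^2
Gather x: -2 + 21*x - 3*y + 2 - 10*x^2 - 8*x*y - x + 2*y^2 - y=-10*x^2 + x*(20 - 8*y) + 2*y^2 - 4*y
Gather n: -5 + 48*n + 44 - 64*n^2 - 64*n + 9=-64*n^2 - 16*n + 48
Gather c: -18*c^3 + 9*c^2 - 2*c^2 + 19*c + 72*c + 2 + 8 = -18*c^3 + 7*c^2 + 91*c + 10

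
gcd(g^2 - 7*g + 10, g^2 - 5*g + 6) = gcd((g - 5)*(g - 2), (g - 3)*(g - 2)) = g - 2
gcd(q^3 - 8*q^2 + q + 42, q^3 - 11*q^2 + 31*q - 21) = q^2 - 10*q + 21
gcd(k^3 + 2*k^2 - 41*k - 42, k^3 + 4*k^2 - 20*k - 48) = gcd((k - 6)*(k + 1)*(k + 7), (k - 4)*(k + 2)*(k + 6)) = 1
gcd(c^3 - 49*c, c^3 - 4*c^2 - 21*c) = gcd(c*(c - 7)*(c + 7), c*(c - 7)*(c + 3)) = c^2 - 7*c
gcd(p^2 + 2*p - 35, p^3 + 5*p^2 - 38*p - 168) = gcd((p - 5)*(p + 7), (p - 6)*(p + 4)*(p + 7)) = p + 7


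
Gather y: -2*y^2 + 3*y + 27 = -2*y^2 + 3*y + 27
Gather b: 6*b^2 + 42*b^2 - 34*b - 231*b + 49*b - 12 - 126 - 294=48*b^2 - 216*b - 432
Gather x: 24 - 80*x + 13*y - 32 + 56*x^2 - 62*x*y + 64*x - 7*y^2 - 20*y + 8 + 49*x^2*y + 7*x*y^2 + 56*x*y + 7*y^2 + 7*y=x^2*(49*y + 56) + x*(7*y^2 - 6*y - 16)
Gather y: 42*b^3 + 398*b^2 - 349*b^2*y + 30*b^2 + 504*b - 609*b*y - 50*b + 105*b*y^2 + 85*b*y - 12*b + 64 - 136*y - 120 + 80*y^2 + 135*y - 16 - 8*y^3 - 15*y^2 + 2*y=42*b^3 + 428*b^2 + 442*b - 8*y^3 + y^2*(105*b + 65) + y*(-349*b^2 - 524*b + 1) - 72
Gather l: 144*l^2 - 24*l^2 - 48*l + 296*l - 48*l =120*l^2 + 200*l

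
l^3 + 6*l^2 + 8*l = l*(l + 2)*(l + 4)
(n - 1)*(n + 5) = n^2 + 4*n - 5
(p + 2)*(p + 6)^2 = p^3 + 14*p^2 + 60*p + 72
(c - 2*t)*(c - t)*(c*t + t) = c^3*t - 3*c^2*t^2 + c^2*t + 2*c*t^3 - 3*c*t^2 + 2*t^3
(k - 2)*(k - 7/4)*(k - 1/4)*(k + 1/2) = k^4 - 7*k^3/2 + 39*k^2/16 + 43*k/32 - 7/16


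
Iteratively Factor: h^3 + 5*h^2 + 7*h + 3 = (h + 1)*(h^2 + 4*h + 3) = (h + 1)^2*(h + 3)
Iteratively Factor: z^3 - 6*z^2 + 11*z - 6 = (z - 3)*(z^2 - 3*z + 2) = (z - 3)*(z - 1)*(z - 2)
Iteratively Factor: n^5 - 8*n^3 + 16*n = (n - 2)*(n^4 + 2*n^3 - 4*n^2 - 8*n) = (n - 2)^2*(n^3 + 4*n^2 + 4*n) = (n - 2)^2*(n + 2)*(n^2 + 2*n) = n*(n - 2)^2*(n + 2)*(n + 2)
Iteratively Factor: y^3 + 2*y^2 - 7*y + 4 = (y + 4)*(y^2 - 2*y + 1) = (y - 1)*(y + 4)*(y - 1)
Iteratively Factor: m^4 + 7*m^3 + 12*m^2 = (m + 4)*(m^3 + 3*m^2) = m*(m + 4)*(m^2 + 3*m) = m*(m + 3)*(m + 4)*(m)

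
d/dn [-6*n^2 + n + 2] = 1 - 12*n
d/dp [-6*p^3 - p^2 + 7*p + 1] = -18*p^2 - 2*p + 7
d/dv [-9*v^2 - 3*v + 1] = -18*v - 3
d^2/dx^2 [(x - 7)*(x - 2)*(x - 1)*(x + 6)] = 12*x^2 - 24*x - 74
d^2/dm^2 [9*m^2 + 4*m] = 18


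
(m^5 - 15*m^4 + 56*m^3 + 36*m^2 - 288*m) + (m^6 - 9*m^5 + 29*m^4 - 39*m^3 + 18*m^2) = m^6 - 8*m^5 + 14*m^4 + 17*m^3 + 54*m^2 - 288*m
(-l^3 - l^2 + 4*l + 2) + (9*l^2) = -l^3 + 8*l^2 + 4*l + 2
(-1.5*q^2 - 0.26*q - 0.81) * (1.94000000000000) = -2.91*q^2 - 0.5044*q - 1.5714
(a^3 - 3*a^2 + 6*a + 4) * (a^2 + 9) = a^5 - 3*a^4 + 15*a^3 - 23*a^2 + 54*a + 36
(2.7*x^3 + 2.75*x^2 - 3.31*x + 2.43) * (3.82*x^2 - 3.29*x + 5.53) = 10.314*x^5 + 1.622*x^4 - 6.7607*x^3 + 35.38*x^2 - 26.299*x + 13.4379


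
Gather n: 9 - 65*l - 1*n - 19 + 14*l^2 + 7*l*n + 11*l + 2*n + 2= 14*l^2 - 54*l + n*(7*l + 1) - 8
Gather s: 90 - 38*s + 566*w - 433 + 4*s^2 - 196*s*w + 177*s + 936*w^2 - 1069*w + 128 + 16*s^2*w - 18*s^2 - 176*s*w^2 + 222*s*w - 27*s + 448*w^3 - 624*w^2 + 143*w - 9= s^2*(16*w - 14) + s*(-176*w^2 + 26*w + 112) + 448*w^3 + 312*w^2 - 360*w - 224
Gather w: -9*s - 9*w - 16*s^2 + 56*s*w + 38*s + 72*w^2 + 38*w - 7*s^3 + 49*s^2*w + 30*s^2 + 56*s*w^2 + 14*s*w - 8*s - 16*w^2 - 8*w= -7*s^3 + 14*s^2 + 21*s + w^2*(56*s + 56) + w*(49*s^2 + 70*s + 21)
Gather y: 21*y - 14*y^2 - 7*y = -14*y^2 + 14*y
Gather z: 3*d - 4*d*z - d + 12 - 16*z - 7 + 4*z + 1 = 2*d + z*(-4*d - 12) + 6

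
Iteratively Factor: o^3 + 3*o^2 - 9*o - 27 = (o + 3)*(o^2 - 9) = (o + 3)^2*(o - 3)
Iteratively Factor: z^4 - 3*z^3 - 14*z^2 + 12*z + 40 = (z + 2)*(z^3 - 5*z^2 - 4*z + 20) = (z - 5)*(z + 2)*(z^2 - 4) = (z - 5)*(z - 2)*(z + 2)*(z + 2)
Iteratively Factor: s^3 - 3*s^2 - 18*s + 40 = (s + 4)*(s^2 - 7*s + 10) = (s - 2)*(s + 4)*(s - 5)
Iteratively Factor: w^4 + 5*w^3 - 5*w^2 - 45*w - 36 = (w + 4)*(w^3 + w^2 - 9*w - 9) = (w - 3)*(w + 4)*(w^2 + 4*w + 3) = (w - 3)*(w + 3)*(w + 4)*(w + 1)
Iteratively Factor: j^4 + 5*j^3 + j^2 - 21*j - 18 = (j + 3)*(j^3 + 2*j^2 - 5*j - 6) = (j - 2)*(j + 3)*(j^2 + 4*j + 3) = (j - 2)*(j + 3)^2*(j + 1)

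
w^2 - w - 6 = (w - 3)*(w + 2)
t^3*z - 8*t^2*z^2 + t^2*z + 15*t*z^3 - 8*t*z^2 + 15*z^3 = (t - 5*z)*(t - 3*z)*(t*z + z)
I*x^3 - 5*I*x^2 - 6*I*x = x*(x - 6)*(I*x + I)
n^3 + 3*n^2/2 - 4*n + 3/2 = (n - 1)*(n - 1/2)*(n + 3)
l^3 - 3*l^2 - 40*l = l*(l - 8)*(l + 5)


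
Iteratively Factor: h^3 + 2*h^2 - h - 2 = (h + 2)*(h^2 - 1) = (h - 1)*(h + 2)*(h + 1)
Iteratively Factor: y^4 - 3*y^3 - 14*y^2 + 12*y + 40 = (y - 5)*(y^3 + 2*y^2 - 4*y - 8) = (y - 5)*(y - 2)*(y^2 + 4*y + 4) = (y - 5)*(y - 2)*(y + 2)*(y + 2)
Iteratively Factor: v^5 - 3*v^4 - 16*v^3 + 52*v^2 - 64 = (v - 4)*(v^4 + v^3 - 12*v^2 + 4*v + 16) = (v - 4)*(v + 4)*(v^3 - 3*v^2 + 4) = (v - 4)*(v + 1)*(v + 4)*(v^2 - 4*v + 4) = (v - 4)*(v - 2)*(v + 1)*(v + 4)*(v - 2)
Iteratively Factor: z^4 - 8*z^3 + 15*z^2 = (z - 3)*(z^3 - 5*z^2) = z*(z - 3)*(z^2 - 5*z) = z*(z - 5)*(z - 3)*(z)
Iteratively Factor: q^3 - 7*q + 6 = (q - 2)*(q^2 + 2*q - 3) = (q - 2)*(q + 3)*(q - 1)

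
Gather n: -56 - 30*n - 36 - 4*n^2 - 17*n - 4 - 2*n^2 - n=-6*n^2 - 48*n - 96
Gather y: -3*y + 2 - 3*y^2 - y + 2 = -3*y^2 - 4*y + 4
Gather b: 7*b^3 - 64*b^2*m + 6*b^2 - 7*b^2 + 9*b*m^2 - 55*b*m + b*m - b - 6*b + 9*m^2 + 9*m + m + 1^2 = 7*b^3 + b^2*(-64*m - 1) + b*(9*m^2 - 54*m - 7) + 9*m^2 + 10*m + 1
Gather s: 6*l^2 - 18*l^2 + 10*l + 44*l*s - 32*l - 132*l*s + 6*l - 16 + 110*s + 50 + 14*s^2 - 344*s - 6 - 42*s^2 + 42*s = -12*l^2 - 16*l - 28*s^2 + s*(-88*l - 192) + 28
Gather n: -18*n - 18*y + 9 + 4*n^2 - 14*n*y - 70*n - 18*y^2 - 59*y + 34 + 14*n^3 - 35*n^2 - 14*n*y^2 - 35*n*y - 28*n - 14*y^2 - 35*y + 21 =14*n^3 - 31*n^2 + n*(-14*y^2 - 49*y - 116) - 32*y^2 - 112*y + 64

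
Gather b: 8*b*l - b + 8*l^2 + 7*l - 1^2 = b*(8*l - 1) + 8*l^2 + 7*l - 1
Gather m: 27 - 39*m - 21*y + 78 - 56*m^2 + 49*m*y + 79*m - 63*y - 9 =-56*m^2 + m*(49*y + 40) - 84*y + 96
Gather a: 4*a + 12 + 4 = 4*a + 16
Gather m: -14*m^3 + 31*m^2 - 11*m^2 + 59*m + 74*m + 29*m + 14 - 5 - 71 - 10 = -14*m^3 + 20*m^2 + 162*m - 72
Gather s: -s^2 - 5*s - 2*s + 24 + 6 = -s^2 - 7*s + 30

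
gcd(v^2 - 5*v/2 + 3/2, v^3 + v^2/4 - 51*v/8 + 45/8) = v - 3/2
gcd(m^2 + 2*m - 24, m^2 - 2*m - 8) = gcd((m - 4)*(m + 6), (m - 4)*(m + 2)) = m - 4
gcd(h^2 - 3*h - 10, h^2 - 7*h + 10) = h - 5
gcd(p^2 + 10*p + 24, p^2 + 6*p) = p + 6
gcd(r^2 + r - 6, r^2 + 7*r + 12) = r + 3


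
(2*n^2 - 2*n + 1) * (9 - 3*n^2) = -6*n^4 + 6*n^3 + 15*n^2 - 18*n + 9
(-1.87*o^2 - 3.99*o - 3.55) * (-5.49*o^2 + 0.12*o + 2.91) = 10.2663*o^4 + 21.6807*o^3 + 13.569*o^2 - 12.0369*o - 10.3305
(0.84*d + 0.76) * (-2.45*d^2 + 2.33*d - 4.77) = -2.058*d^3 + 0.0952*d^2 - 2.236*d - 3.6252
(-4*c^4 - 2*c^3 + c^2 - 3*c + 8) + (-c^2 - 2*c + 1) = -4*c^4 - 2*c^3 - 5*c + 9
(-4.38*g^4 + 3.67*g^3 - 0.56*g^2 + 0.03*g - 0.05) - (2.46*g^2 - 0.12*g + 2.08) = -4.38*g^4 + 3.67*g^3 - 3.02*g^2 + 0.15*g - 2.13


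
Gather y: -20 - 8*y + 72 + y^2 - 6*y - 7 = y^2 - 14*y + 45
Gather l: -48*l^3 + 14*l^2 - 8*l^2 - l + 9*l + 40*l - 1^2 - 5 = -48*l^3 + 6*l^2 + 48*l - 6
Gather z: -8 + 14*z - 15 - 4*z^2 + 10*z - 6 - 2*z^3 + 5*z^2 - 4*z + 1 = -2*z^3 + z^2 + 20*z - 28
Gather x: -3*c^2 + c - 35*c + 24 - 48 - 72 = -3*c^2 - 34*c - 96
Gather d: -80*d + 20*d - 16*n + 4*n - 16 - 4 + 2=-60*d - 12*n - 18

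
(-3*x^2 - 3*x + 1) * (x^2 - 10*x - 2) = -3*x^4 + 27*x^3 + 37*x^2 - 4*x - 2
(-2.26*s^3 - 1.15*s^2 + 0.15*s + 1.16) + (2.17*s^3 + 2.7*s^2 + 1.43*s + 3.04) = -0.0899999999999999*s^3 + 1.55*s^2 + 1.58*s + 4.2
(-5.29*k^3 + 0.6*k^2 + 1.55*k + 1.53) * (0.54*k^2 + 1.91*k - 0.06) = -2.8566*k^5 - 9.7799*k^4 + 2.3004*k^3 + 3.7507*k^2 + 2.8293*k - 0.0918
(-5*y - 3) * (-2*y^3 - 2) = 10*y^4 + 6*y^3 + 10*y + 6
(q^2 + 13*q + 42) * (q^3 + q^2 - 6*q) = q^5 + 14*q^4 + 49*q^3 - 36*q^2 - 252*q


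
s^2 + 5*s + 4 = (s + 1)*(s + 4)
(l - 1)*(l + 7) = l^2 + 6*l - 7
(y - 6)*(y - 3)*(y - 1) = y^3 - 10*y^2 + 27*y - 18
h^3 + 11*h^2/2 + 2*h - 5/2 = (h - 1/2)*(h + 1)*(h + 5)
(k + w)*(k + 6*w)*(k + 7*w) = k^3 + 14*k^2*w + 55*k*w^2 + 42*w^3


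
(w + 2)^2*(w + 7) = w^3 + 11*w^2 + 32*w + 28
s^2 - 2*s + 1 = (s - 1)^2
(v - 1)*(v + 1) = v^2 - 1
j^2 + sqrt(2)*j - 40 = (j - 4*sqrt(2))*(j + 5*sqrt(2))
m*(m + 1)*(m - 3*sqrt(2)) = m^3 - 3*sqrt(2)*m^2 + m^2 - 3*sqrt(2)*m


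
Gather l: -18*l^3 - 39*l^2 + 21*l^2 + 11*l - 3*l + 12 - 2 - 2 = -18*l^3 - 18*l^2 + 8*l + 8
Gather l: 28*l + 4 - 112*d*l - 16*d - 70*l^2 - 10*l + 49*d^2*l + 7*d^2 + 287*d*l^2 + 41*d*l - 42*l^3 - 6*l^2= 7*d^2 - 16*d - 42*l^3 + l^2*(287*d - 76) + l*(49*d^2 - 71*d + 18) + 4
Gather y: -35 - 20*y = -20*y - 35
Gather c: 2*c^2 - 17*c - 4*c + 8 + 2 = 2*c^2 - 21*c + 10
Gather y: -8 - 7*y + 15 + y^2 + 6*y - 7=y^2 - y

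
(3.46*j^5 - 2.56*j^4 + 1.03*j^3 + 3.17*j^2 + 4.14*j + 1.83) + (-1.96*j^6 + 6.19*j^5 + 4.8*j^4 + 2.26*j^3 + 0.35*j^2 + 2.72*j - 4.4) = -1.96*j^6 + 9.65*j^5 + 2.24*j^4 + 3.29*j^3 + 3.52*j^2 + 6.86*j - 2.57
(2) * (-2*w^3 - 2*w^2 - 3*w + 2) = -4*w^3 - 4*w^2 - 6*w + 4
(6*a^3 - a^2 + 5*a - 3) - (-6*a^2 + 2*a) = 6*a^3 + 5*a^2 + 3*a - 3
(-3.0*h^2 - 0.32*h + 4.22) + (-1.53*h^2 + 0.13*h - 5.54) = -4.53*h^2 - 0.19*h - 1.32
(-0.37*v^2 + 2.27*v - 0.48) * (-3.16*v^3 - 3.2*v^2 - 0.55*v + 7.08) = 1.1692*v^5 - 5.9892*v^4 - 5.5437*v^3 - 2.3321*v^2 + 16.3356*v - 3.3984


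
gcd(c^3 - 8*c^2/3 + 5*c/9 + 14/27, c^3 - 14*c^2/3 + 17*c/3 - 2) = c - 2/3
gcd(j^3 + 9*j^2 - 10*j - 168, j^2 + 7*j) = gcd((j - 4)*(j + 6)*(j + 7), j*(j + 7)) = j + 7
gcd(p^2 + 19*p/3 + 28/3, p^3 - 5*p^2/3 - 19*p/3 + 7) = p + 7/3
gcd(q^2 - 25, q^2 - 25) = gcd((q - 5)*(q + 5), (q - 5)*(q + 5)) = q^2 - 25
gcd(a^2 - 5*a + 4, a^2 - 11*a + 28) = a - 4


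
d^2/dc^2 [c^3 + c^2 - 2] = 6*c + 2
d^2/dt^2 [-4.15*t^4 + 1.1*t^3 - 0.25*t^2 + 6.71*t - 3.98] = -49.8*t^2 + 6.6*t - 0.5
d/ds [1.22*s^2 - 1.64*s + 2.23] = 2.44*s - 1.64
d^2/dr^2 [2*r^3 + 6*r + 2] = 12*r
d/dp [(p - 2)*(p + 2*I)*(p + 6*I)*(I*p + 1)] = 4*I*p^3 + p^2*(-21 - 6*I) + p*(28 - 8*I) - 12 + 8*I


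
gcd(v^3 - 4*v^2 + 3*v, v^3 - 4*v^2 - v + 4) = v - 1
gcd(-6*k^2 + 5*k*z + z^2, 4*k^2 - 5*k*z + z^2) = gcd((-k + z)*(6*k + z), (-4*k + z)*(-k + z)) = -k + z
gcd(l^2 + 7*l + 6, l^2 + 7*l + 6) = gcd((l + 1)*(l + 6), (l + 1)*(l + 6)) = l^2 + 7*l + 6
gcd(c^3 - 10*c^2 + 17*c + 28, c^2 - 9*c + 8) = 1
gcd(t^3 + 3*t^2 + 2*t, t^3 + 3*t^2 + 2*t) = t^3 + 3*t^2 + 2*t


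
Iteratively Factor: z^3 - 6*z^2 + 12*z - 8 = (z - 2)*(z^2 - 4*z + 4) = (z - 2)^2*(z - 2)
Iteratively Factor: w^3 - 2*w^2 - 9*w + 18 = (w - 2)*(w^2 - 9) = (w - 3)*(w - 2)*(w + 3)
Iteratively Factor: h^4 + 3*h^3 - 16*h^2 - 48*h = (h + 3)*(h^3 - 16*h) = (h + 3)*(h + 4)*(h^2 - 4*h) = (h - 4)*(h + 3)*(h + 4)*(h)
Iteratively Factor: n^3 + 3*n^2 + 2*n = (n + 2)*(n^2 + n) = (n + 1)*(n + 2)*(n)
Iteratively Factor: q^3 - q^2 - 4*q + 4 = (q + 2)*(q^2 - 3*q + 2) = (q - 1)*(q + 2)*(q - 2)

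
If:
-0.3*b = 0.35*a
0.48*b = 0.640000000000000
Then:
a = -1.14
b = 1.33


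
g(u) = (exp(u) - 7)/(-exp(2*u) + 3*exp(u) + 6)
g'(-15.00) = 0.00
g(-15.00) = -1.17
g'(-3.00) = 0.03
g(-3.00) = -1.13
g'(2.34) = -0.02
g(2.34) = -0.05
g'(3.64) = 0.02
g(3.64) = -0.02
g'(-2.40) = 0.06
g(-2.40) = -1.10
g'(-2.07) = 0.08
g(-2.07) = -1.08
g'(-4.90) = 0.01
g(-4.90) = -1.16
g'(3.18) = 0.03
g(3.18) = -0.03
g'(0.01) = 0.22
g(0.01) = -0.75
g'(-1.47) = 0.12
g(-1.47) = -1.02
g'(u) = (exp(u) - 7)*(2*exp(2*u) - 3*exp(u))/(-exp(2*u) + 3*exp(u) + 6)^2 + exp(u)/(-exp(2*u) + 3*exp(u) + 6) = ((exp(u) - 7)*(2*exp(u) - 3) - exp(2*u) + 3*exp(u) + 6)*exp(u)/(-exp(2*u) + 3*exp(u) + 6)^2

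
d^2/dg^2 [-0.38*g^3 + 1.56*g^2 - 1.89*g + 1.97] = 3.12 - 2.28*g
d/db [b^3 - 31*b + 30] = 3*b^2 - 31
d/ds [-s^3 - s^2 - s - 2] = -3*s^2 - 2*s - 1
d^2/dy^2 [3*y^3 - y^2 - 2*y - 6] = 18*y - 2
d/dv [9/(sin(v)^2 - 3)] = -36*sin(2*v)/(cos(2*v) + 5)^2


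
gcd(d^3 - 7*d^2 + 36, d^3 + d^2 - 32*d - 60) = d^2 - 4*d - 12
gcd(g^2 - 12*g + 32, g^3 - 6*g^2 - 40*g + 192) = g^2 - 12*g + 32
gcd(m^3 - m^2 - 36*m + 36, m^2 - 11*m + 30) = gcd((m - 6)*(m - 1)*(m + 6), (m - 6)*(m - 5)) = m - 6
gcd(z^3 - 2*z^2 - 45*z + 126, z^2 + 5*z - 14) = z + 7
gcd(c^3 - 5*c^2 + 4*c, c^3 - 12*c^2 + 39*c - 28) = c^2 - 5*c + 4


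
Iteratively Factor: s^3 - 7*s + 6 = (s + 3)*(s^2 - 3*s + 2) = (s - 2)*(s + 3)*(s - 1)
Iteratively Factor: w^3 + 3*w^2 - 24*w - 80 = (w - 5)*(w^2 + 8*w + 16) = (w - 5)*(w + 4)*(w + 4)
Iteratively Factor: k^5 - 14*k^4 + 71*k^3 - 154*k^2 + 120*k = (k - 2)*(k^4 - 12*k^3 + 47*k^2 - 60*k) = k*(k - 2)*(k^3 - 12*k^2 + 47*k - 60) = k*(k - 4)*(k - 2)*(k^2 - 8*k + 15) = k*(k - 4)*(k - 3)*(k - 2)*(k - 5)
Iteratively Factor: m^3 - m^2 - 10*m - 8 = (m + 1)*(m^2 - 2*m - 8) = (m - 4)*(m + 1)*(m + 2)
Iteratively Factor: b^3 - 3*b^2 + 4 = (b - 2)*(b^2 - b - 2) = (b - 2)*(b + 1)*(b - 2)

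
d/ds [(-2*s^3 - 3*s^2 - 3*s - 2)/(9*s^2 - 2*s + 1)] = (-18*s^4 + 8*s^3 + 27*s^2 + 30*s - 7)/(81*s^4 - 36*s^3 + 22*s^2 - 4*s + 1)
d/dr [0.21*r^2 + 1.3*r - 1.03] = 0.42*r + 1.3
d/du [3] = 0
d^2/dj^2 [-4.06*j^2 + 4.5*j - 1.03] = -8.12000000000000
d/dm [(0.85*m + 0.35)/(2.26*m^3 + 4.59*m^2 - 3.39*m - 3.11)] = (1.921*m^3 + 3.9015*m^2 - 2.8815*m - (0.85*m + 0.35)*(6.78*m^2 + 9.18*m - 3.39) - 2.6435)/(2.26*m^3 + 4.59*m^2 - 3.39*m - 3.11)^2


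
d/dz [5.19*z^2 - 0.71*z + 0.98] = 10.38*z - 0.71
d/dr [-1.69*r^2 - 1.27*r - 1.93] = -3.38*r - 1.27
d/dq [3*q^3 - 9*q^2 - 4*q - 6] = 9*q^2 - 18*q - 4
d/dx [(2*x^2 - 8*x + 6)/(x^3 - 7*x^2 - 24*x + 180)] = 2*(-x^3 + 2*x^2 - 49*x + 108)/(x^5 - 8*x^4 - 47*x^3 + 414*x^2 + 540*x - 5400)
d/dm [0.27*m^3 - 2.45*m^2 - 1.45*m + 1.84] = 0.81*m^2 - 4.9*m - 1.45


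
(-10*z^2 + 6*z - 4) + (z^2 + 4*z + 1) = -9*z^2 + 10*z - 3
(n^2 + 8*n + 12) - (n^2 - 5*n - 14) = 13*n + 26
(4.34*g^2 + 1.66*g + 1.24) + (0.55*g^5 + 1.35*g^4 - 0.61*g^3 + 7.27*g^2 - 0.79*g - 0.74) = 0.55*g^5 + 1.35*g^4 - 0.61*g^3 + 11.61*g^2 + 0.87*g + 0.5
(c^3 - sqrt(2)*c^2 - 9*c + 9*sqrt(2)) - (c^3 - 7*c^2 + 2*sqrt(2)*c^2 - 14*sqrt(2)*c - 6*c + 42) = -3*sqrt(2)*c^2 + 7*c^2 - 3*c + 14*sqrt(2)*c - 42 + 9*sqrt(2)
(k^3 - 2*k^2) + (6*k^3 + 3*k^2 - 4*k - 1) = 7*k^3 + k^2 - 4*k - 1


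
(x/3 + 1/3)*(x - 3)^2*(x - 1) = x^4/3 - 2*x^3 + 8*x^2/3 + 2*x - 3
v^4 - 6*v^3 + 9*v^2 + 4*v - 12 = (v - 3)*(v - 2)^2*(v + 1)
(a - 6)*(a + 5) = a^2 - a - 30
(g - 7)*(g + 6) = g^2 - g - 42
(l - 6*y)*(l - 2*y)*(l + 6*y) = l^3 - 2*l^2*y - 36*l*y^2 + 72*y^3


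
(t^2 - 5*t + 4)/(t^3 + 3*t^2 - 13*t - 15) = (t^2 - 5*t + 4)/(t^3 + 3*t^2 - 13*t - 15)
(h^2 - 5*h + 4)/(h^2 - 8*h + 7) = (h - 4)/(h - 7)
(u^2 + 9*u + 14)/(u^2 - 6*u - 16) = (u + 7)/(u - 8)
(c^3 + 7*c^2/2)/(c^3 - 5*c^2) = (c + 7/2)/(c - 5)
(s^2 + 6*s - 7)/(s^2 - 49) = (s - 1)/(s - 7)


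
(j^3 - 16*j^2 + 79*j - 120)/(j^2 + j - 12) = (j^2 - 13*j + 40)/(j + 4)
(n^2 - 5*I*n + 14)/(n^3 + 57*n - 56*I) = (n + 2*I)/(n^2 + 7*I*n + 8)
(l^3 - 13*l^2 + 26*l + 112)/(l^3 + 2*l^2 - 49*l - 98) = (l - 8)/(l + 7)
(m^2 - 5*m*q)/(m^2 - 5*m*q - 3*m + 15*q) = m/(m - 3)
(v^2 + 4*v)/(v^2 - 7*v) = (v + 4)/(v - 7)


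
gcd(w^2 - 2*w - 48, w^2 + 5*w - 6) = w + 6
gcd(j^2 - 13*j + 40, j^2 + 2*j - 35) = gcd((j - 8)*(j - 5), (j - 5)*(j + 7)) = j - 5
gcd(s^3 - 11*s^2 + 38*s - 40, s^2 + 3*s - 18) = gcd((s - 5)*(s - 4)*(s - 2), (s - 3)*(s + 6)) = 1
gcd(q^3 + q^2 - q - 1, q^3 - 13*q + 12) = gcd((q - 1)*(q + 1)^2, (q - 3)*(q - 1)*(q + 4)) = q - 1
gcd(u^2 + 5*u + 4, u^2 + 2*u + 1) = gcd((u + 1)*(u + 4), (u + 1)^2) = u + 1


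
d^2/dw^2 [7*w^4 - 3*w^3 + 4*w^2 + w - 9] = 84*w^2 - 18*w + 8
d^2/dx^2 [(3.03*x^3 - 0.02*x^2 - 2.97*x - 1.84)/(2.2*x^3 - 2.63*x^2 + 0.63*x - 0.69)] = (34.86956*x^6 - 111.44628*x^5 + 51.6001199999999*x^4 + 128.40311*x^3 - 153.450618*x^2 + 42.526908*x + 2.616342)/(10.648*x^9 - 38.1876*x^8 + 54.79914*x^7 - 50.081327*x^6 + 39.646521*x^5 - 23.187564*x^4 + 10.251873*x^3 - 4.578012*x^2 + 0.899829*x - 0.328509)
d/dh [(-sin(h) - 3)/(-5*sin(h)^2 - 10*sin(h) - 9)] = (-30*sin(h) + 5*cos(h)^2 - 26)*cos(h)/(5*sin(h)^2 + 10*sin(h) + 9)^2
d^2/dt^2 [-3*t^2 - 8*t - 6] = -6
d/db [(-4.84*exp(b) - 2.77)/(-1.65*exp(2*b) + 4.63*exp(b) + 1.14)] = (-7.986*exp(2*b) - 9.141*exp(b) + 7.3075)*exp(b)/(2.7225*exp(4*b) - 15.279*exp(3*b) + 17.6749*exp(2*b) + 10.5564*exp(b) + 1.2996)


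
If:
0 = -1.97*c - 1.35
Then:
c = -0.69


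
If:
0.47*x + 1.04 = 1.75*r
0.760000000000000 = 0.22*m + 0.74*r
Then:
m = 1.45558441558442 - 0.903376623376623*x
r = 0.268571428571429*x + 0.594285714285714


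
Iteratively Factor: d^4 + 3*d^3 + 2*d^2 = (d + 1)*(d^3 + 2*d^2) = (d + 1)*(d + 2)*(d^2) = d*(d + 1)*(d + 2)*(d)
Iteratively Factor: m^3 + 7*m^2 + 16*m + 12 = (m + 2)*(m^2 + 5*m + 6) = (m + 2)^2*(m + 3)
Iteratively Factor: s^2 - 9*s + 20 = (s - 4)*(s - 5)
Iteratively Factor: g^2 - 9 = (g + 3)*(g - 3)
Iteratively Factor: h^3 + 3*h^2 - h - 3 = (h + 3)*(h^2 - 1) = (h - 1)*(h + 3)*(h + 1)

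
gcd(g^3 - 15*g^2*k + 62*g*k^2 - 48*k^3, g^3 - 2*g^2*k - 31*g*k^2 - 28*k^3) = 1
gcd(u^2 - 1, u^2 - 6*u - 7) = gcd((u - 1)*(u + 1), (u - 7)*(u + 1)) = u + 1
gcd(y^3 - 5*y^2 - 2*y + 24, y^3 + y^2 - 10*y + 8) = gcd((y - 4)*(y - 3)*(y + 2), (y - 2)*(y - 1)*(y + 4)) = 1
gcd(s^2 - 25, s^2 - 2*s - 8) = 1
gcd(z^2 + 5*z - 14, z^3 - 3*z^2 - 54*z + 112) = z^2 + 5*z - 14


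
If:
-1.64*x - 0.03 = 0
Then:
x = -0.02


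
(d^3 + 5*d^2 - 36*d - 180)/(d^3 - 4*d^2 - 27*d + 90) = (d + 6)/(d - 3)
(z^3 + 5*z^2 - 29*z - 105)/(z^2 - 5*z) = z + 10 + 21/z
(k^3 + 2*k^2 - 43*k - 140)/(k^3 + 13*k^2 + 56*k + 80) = (k - 7)/(k + 4)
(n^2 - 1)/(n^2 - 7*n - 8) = (n - 1)/(n - 8)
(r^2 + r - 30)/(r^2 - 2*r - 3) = (-r^2 - r + 30)/(-r^2 + 2*r + 3)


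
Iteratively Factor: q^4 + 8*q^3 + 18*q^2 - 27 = (q + 3)*(q^3 + 5*q^2 + 3*q - 9) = (q - 1)*(q + 3)*(q^2 + 6*q + 9) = (q - 1)*(q + 3)^2*(q + 3)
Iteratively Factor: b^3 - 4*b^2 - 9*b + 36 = (b - 4)*(b^2 - 9) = (b - 4)*(b - 3)*(b + 3)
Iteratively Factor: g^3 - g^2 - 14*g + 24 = (g + 4)*(g^2 - 5*g + 6) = (g - 2)*(g + 4)*(g - 3)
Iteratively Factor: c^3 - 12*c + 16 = (c - 2)*(c^2 + 2*c - 8) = (c - 2)^2*(c + 4)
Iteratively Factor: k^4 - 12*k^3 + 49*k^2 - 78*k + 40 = (k - 2)*(k^3 - 10*k^2 + 29*k - 20) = (k - 4)*(k - 2)*(k^2 - 6*k + 5) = (k - 4)*(k - 2)*(k - 1)*(k - 5)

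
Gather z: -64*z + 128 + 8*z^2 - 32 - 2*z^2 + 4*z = 6*z^2 - 60*z + 96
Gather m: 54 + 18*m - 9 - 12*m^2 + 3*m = -12*m^2 + 21*m + 45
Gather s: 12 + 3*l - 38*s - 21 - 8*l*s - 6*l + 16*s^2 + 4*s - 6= -3*l + 16*s^2 + s*(-8*l - 34) - 15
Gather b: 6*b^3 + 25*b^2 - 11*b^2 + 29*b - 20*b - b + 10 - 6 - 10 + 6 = 6*b^3 + 14*b^2 + 8*b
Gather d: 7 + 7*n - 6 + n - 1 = 8*n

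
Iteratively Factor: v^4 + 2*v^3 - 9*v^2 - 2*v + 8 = (v + 1)*(v^3 + v^2 - 10*v + 8) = (v + 1)*(v + 4)*(v^2 - 3*v + 2) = (v - 1)*(v + 1)*(v + 4)*(v - 2)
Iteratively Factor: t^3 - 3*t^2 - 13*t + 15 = (t + 3)*(t^2 - 6*t + 5) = (t - 5)*(t + 3)*(t - 1)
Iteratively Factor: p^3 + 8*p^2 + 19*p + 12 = (p + 1)*(p^2 + 7*p + 12) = (p + 1)*(p + 3)*(p + 4)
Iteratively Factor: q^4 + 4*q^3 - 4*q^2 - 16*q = (q)*(q^3 + 4*q^2 - 4*q - 16) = q*(q + 2)*(q^2 + 2*q - 8) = q*(q - 2)*(q + 2)*(q + 4)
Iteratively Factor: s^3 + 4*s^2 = (s)*(s^2 + 4*s) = s*(s + 4)*(s)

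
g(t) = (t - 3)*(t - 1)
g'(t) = 2*t - 4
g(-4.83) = 45.65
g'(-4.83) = -13.66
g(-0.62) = 5.86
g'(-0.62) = -5.24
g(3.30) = 0.69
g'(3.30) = 2.60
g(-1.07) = 8.42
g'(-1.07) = -6.14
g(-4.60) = 42.56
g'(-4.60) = -13.20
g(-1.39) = 10.49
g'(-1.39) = -6.78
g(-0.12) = 3.49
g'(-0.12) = -4.24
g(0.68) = 0.74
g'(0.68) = -2.64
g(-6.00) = 63.00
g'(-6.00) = -16.00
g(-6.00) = 63.00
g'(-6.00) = -16.00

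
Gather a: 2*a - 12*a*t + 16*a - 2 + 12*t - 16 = a*(18 - 12*t) + 12*t - 18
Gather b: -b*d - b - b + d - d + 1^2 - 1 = b*(-d - 2)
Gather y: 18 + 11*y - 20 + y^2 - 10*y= y^2 + y - 2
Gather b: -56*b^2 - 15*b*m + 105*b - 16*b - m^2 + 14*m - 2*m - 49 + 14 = -56*b^2 + b*(89 - 15*m) - m^2 + 12*m - 35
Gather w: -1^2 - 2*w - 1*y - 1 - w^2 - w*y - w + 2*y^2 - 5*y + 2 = -w^2 + w*(-y - 3) + 2*y^2 - 6*y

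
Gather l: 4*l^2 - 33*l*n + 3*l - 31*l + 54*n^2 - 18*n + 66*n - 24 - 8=4*l^2 + l*(-33*n - 28) + 54*n^2 + 48*n - 32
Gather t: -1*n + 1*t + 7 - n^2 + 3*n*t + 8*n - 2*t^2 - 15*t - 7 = -n^2 + 7*n - 2*t^2 + t*(3*n - 14)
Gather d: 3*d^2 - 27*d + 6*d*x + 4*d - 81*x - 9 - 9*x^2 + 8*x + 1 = 3*d^2 + d*(6*x - 23) - 9*x^2 - 73*x - 8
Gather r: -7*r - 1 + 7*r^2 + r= 7*r^2 - 6*r - 1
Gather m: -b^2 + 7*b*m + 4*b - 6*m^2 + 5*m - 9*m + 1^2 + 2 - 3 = -b^2 + 4*b - 6*m^2 + m*(7*b - 4)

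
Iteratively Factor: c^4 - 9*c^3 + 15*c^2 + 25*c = (c)*(c^3 - 9*c^2 + 15*c + 25) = c*(c - 5)*(c^2 - 4*c - 5) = c*(c - 5)*(c + 1)*(c - 5)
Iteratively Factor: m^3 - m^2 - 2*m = (m - 2)*(m^2 + m) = (m - 2)*(m + 1)*(m)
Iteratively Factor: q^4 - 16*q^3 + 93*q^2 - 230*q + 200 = (q - 4)*(q^3 - 12*q^2 + 45*q - 50) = (q - 5)*(q - 4)*(q^2 - 7*q + 10) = (q - 5)*(q - 4)*(q - 2)*(q - 5)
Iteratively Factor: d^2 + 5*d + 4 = (d + 1)*(d + 4)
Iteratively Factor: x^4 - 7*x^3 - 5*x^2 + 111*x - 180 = (x - 3)*(x^3 - 4*x^2 - 17*x + 60) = (x - 3)*(x + 4)*(x^2 - 8*x + 15) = (x - 5)*(x - 3)*(x + 4)*(x - 3)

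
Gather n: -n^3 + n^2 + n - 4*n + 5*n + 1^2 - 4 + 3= -n^3 + n^2 + 2*n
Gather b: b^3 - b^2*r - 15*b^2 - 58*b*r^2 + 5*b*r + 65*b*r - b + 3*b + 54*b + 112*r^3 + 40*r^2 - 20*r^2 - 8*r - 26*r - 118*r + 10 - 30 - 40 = b^3 + b^2*(-r - 15) + b*(-58*r^2 + 70*r + 56) + 112*r^3 + 20*r^2 - 152*r - 60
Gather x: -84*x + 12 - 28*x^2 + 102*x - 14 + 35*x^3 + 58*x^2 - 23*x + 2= 35*x^3 + 30*x^2 - 5*x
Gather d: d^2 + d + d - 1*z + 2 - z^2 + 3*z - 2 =d^2 + 2*d - z^2 + 2*z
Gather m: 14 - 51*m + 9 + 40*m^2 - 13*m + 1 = 40*m^2 - 64*m + 24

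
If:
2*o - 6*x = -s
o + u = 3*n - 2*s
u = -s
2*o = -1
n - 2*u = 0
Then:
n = -1/7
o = -1/2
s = 1/14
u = -1/14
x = -13/84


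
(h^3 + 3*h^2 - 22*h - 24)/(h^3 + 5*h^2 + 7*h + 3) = (h^2 + 2*h - 24)/(h^2 + 4*h + 3)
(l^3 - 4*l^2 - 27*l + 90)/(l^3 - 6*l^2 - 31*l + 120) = (l - 6)/(l - 8)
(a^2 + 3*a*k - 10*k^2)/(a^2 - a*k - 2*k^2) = (a + 5*k)/(a + k)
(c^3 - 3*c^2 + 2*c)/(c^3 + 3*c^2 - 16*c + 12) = c/(c + 6)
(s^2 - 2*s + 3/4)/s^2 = 1 - 2/s + 3/(4*s^2)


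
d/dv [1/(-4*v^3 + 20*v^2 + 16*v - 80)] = (3*v^2 - 10*v - 4)/(4*(v^3 - 5*v^2 - 4*v + 20)^2)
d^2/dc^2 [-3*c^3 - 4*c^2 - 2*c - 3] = -18*c - 8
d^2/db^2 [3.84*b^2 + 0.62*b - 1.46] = 7.68000000000000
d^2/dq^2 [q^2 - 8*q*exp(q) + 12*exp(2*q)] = -8*q*exp(q) + 48*exp(2*q) - 16*exp(q) + 2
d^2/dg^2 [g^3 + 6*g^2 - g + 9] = 6*g + 12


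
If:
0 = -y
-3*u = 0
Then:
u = 0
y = 0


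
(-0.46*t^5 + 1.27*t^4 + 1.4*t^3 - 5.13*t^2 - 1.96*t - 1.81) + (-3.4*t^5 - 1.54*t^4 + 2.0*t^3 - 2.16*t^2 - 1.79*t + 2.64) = -3.86*t^5 - 0.27*t^4 + 3.4*t^3 - 7.29*t^2 - 3.75*t + 0.83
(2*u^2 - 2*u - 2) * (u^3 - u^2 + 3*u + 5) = 2*u^5 - 4*u^4 + 6*u^3 + 6*u^2 - 16*u - 10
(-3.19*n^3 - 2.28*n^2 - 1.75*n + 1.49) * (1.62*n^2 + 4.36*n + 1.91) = -5.1678*n^5 - 17.602*n^4 - 18.8687*n^3 - 9.571*n^2 + 3.1539*n + 2.8459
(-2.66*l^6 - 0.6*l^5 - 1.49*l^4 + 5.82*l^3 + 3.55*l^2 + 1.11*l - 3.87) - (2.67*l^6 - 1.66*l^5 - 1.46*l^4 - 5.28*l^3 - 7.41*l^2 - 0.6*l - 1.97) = -5.33*l^6 + 1.06*l^5 - 0.03*l^4 + 11.1*l^3 + 10.96*l^2 + 1.71*l - 1.9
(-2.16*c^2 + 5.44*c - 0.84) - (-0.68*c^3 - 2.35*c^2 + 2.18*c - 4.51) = 0.68*c^3 + 0.19*c^2 + 3.26*c + 3.67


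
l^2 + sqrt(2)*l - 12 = (l - 2*sqrt(2))*(l + 3*sqrt(2))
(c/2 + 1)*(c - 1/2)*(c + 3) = c^3/2 + 9*c^2/4 + 7*c/4 - 3/2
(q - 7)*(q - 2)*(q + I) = q^3 - 9*q^2 + I*q^2 + 14*q - 9*I*q + 14*I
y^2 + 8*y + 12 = (y + 2)*(y + 6)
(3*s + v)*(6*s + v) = 18*s^2 + 9*s*v + v^2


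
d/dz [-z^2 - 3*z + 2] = -2*z - 3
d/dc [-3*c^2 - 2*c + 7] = -6*c - 2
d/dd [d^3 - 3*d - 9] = 3*d^2 - 3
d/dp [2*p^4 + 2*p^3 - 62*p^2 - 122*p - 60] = 8*p^3 + 6*p^2 - 124*p - 122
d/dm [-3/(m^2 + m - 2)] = 3*(2*m + 1)/(m^2 + m - 2)^2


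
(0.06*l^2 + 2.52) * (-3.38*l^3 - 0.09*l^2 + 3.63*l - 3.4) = -0.2028*l^5 - 0.0054*l^4 - 8.2998*l^3 - 0.4308*l^2 + 9.1476*l - 8.568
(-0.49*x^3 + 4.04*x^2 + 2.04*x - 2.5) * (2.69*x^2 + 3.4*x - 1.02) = -1.3181*x^5 + 9.2016*x^4 + 19.7234*x^3 - 3.9098*x^2 - 10.5808*x + 2.55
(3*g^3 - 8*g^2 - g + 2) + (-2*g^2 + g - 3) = 3*g^3 - 10*g^2 - 1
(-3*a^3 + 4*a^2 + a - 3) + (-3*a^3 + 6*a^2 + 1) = -6*a^3 + 10*a^2 + a - 2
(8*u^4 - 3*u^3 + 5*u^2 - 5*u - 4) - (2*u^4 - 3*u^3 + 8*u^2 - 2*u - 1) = 6*u^4 - 3*u^2 - 3*u - 3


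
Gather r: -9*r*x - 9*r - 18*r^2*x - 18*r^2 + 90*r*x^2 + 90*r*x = r^2*(-18*x - 18) + r*(90*x^2 + 81*x - 9)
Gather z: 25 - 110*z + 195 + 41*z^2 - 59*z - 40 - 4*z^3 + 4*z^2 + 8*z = -4*z^3 + 45*z^2 - 161*z + 180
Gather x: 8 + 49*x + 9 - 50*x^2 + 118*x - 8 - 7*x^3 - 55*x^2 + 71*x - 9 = -7*x^3 - 105*x^2 + 238*x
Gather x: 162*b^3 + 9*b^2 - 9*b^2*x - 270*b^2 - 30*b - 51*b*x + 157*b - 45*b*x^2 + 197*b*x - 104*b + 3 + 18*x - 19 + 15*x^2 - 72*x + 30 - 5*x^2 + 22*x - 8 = 162*b^3 - 261*b^2 + 23*b + x^2*(10 - 45*b) + x*(-9*b^2 + 146*b - 32) + 6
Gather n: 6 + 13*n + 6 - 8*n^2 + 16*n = -8*n^2 + 29*n + 12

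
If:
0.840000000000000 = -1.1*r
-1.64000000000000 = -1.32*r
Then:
No Solution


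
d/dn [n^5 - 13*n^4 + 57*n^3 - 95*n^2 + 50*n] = 5*n^4 - 52*n^3 + 171*n^2 - 190*n + 50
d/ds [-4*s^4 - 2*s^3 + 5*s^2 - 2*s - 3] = -16*s^3 - 6*s^2 + 10*s - 2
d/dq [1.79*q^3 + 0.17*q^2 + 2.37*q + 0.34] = 5.37*q^2 + 0.34*q + 2.37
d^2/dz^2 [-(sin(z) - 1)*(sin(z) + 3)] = 2*sin(z) - 2*cos(2*z)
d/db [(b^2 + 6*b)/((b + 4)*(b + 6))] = 4/(b^2 + 8*b + 16)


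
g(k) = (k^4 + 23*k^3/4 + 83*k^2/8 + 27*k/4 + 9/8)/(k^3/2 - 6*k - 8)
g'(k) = (6 - 3*k^2/2)*(k^4 + 23*k^3/4 + 83*k^2/8 + 27*k/4 + 9/8)/(k^3/2 - 6*k - 8)^2 + (4*k^3 + 69*k^2/4 + 83*k/4 + 27/4)/(k^3/2 - 6*k - 8) = (8*k^5 - 16*k^4 - 339*k^3 - 1046*k^2 - 1139*k - 378)/(4*(k^5 - 2*k^4 - 20*k^3 + 8*k^2 + 128*k + 128))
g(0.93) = -1.65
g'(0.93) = -2.76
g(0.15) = -0.27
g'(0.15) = -0.97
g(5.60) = 51.02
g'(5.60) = -15.74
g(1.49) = -3.81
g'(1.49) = -5.17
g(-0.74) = 0.06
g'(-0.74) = 0.13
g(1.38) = -3.27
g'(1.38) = -4.58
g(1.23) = -2.64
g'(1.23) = -3.87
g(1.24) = -2.68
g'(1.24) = -3.92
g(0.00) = -0.14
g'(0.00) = -0.74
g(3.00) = -28.08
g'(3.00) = -43.43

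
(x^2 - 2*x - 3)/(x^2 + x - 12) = (x + 1)/(x + 4)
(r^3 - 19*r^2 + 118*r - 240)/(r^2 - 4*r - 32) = (r^2 - 11*r + 30)/(r + 4)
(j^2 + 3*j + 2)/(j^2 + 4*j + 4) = (j + 1)/(j + 2)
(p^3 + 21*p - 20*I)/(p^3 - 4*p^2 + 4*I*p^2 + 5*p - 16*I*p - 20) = (p - 4*I)/(p - 4)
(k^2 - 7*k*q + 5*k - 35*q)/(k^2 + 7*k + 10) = (k - 7*q)/(k + 2)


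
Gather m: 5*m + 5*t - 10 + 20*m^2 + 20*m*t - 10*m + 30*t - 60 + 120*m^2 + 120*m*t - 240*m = 140*m^2 + m*(140*t - 245) + 35*t - 70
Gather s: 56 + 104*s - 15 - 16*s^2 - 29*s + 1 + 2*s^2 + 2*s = -14*s^2 + 77*s + 42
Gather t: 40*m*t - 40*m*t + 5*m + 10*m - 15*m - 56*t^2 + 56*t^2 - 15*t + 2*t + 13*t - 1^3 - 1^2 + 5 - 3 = 0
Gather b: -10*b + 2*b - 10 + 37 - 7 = 20 - 8*b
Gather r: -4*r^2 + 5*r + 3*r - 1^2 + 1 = -4*r^2 + 8*r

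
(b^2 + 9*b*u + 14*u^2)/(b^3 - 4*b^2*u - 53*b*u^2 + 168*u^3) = (b + 2*u)/(b^2 - 11*b*u + 24*u^2)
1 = 1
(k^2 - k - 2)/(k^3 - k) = (k - 2)/(k*(k - 1))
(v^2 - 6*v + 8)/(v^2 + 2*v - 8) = (v - 4)/(v + 4)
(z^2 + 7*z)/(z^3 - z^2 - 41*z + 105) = z/(z^2 - 8*z + 15)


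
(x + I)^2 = x^2 + 2*I*x - 1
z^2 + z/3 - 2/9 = (z - 1/3)*(z + 2/3)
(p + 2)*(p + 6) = p^2 + 8*p + 12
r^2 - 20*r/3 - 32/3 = (r - 8)*(r + 4/3)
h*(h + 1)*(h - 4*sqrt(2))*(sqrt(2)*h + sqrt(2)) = sqrt(2)*h^4 - 8*h^3 + 2*sqrt(2)*h^3 - 16*h^2 + sqrt(2)*h^2 - 8*h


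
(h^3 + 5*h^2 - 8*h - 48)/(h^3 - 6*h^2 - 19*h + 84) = (h + 4)/(h - 7)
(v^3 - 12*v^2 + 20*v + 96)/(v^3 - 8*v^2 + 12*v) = (v^2 - 6*v - 16)/(v*(v - 2))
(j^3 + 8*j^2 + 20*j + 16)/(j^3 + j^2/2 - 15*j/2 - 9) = 2*(j^2 + 6*j + 8)/(2*j^2 - 3*j - 9)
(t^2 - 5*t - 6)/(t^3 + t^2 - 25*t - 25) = (t - 6)/(t^2 - 25)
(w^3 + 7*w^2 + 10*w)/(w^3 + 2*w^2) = (w + 5)/w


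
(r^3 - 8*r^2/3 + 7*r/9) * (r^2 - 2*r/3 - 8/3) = r^5 - 10*r^4/3 - r^3/9 + 178*r^2/27 - 56*r/27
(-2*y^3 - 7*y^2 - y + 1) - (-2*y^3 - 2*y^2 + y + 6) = -5*y^2 - 2*y - 5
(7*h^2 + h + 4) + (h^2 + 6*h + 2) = 8*h^2 + 7*h + 6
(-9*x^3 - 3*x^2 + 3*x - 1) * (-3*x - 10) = 27*x^4 + 99*x^3 + 21*x^2 - 27*x + 10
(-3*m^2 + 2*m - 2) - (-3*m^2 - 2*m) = 4*m - 2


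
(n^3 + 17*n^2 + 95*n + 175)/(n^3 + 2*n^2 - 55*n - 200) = (n + 7)/(n - 8)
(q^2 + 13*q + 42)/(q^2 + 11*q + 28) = (q + 6)/(q + 4)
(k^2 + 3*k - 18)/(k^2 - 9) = (k + 6)/(k + 3)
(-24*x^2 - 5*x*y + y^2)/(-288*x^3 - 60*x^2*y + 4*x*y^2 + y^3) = (3*x + y)/(36*x^2 + 12*x*y + y^2)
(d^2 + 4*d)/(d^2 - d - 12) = d*(d + 4)/(d^2 - d - 12)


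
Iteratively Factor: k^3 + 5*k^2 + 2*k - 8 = (k + 4)*(k^2 + k - 2) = (k + 2)*(k + 4)*(k - 1)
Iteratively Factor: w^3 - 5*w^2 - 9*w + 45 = (w - 3)*(w^2 - 2*w - 15) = (w - 3)*(w + 3)*(w - 5)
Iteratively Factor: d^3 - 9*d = (d)*(d^2 - 9) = d*(d + 3)*(d - 3)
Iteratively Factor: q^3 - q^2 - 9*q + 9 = (q - 1)*(q^2 - 9) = (q - 3)*(q - 1)*(q + 3)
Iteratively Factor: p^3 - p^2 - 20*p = (p)*(p^2 - p - 20) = p*(p - 5)*(p + 4)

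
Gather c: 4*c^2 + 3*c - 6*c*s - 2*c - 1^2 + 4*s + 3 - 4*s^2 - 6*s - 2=4*c^2 + c*(1 - 6*s) - 4*s^2 - 2*s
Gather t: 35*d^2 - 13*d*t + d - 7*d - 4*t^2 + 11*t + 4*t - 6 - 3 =35*d^2 - 6*d - 4*t^2 + t*(15 - 13*d) - 9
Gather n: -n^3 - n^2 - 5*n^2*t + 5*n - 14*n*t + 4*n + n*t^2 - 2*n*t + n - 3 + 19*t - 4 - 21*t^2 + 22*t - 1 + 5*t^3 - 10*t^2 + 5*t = -n^3 + n^2*(-5*t - 1) + n*(t^2 - 16*t + 10) + 5*t^3 - 31*t^2 + 46*t - 8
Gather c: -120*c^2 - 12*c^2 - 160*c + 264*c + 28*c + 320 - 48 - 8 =-132*c^2 + 132*c + 264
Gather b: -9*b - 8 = -9*b - 8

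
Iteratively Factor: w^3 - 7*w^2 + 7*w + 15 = (w + 1)*(w^2 - 8*w + 15) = (w - 5)*(w + 1)*(w - 3)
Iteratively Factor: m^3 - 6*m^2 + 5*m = (m - 1)*(m^2 - 5*m) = m*(m - 1)*(m - 5)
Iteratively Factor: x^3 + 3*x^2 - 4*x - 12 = (x + 3)*(x^2 - 4) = (x - 2)*(x + 3)*(x + 2)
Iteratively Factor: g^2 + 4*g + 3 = (g + 1)*(g + 3)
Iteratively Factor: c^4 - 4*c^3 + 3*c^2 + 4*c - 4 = (c - 2)*(c^3 - 2*c^2 - c + 2) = (c - 2)*(c - 1)*(c^2 - c - 2) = (c - 2)^2*(c - 1)*(c + 1)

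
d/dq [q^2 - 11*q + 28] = 2*q - 11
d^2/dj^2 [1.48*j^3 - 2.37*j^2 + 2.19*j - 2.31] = 8.88*j - 4.74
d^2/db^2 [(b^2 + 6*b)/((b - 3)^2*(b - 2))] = 2*(b^4 + 24*b^3 - 72*b^2 - 96*b + 288)/(b^7 - 18*b^6 + 138*b^5 - 584*b^4 + 1473*b^3 - 2214*b^2 + 1836*b - 648)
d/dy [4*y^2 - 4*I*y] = 8*y - 4*I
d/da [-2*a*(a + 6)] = -4*a - 12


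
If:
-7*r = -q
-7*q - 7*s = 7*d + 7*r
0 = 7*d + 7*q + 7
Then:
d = 7*s - 8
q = 7 - 7*s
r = 1 - s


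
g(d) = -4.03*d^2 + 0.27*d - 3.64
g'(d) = 0.27 - 8.06*d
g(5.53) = -125.39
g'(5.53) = -44.30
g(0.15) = -3.69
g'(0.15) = -0.94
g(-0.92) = -7.30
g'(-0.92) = 7.69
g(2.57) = -29.56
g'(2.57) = -20.44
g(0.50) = -4.51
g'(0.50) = -3.76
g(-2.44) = -28.29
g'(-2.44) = 19.94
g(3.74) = -59.00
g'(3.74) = -29.87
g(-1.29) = -10.69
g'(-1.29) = 10.67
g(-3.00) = -40.72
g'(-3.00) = 24.45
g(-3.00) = -40.72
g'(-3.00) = 24.45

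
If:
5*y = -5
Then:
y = -1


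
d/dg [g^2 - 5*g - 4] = 2*g - 5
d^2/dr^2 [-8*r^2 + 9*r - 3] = -16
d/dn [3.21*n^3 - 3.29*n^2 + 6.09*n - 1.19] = 9.63*n^2 - 6.58*n + 6.09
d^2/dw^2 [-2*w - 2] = 0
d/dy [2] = 0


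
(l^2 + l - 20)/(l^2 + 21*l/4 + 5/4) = 4*(l - 4)/(4*l + 1)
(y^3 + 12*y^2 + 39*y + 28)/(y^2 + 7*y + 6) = (y^2 + 11*y + 28)/(y + 6)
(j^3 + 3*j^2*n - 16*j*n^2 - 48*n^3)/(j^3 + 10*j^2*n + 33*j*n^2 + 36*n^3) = (j - 4*n)/(j + 3*n)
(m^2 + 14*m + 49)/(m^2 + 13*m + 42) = (m + 7)/(m + 6)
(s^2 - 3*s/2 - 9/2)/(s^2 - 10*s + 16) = (2*s^2 - 3*s - 9)/(2*(s^2 - 10*s + 16))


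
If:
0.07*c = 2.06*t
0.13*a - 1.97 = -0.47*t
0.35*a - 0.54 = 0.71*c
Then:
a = 14.38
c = 6.33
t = 0.21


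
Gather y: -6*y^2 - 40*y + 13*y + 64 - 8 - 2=-6*y^2 - 27*y + 54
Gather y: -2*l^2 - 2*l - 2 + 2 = -2*l^2 - 2*l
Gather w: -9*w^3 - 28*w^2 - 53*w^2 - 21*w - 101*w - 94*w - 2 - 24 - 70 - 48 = -9*w^3 - 81*w^2 - 216*w - 144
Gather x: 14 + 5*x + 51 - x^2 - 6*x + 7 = -x^2 - x + 72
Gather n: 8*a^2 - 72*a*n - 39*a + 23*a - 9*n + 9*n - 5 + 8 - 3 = 8*a^2 - 72*a*n - 16*a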